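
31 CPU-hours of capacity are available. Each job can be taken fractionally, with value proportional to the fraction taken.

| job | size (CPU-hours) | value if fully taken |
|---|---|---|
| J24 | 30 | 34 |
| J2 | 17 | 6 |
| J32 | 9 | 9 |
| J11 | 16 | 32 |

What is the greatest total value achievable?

Sort by value density: J11 32/16≈2, J24 34/30≈1.13, J32 9/9≈1, J2 6/17≈0.353.
Take all of J11 (16 CPU-hours, value 32) — 15 CPU-hours left.
Fill the last 15 CPU-hours with part of J24: 15/30 of it earns 17.
Total value = 49.

49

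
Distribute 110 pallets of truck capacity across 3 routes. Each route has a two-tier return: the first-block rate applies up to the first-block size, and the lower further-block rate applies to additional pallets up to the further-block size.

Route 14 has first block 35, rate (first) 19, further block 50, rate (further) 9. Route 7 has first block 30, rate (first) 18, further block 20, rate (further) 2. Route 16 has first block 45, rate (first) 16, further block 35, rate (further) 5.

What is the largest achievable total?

1925

Order all 6 blocks by rate: Route 14/tier1 19 > Route 7/tier1 18 > Route 16/tier1 16 > Route 14/tier2 9 > Route 16/tier2 5 > Route 7/tier2 2.
Route 14 tier1 at 19: fill all 35 ; 75 left.
Fill Route 7 tier1 block (30 at 18) ; 45 left.
Fill Route 16 tier1 block (45 at 16) ; 0 left.
Total = 19×35 + 18×30 + 16×45 = 1925.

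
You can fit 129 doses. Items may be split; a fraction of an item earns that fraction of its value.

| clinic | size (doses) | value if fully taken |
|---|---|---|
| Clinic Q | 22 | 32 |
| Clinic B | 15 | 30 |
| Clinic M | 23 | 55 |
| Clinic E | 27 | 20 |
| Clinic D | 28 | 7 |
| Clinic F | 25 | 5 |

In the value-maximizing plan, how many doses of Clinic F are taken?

14

Sort by value density: Clinic M 55/23≈2.39, Clinic B 30/15≈2, Clinic Q 32/22≈1.45, Clinic E 20/27≈0.741, Clinic D 7/28≈0.25, Clinic F 5/25≈0.2.
All 23 doses of Clinic M fit (value 55) — 106 remain.
Take all of Clinic B (15 doses, value 30) — 91 doses left.
Clinic Q: take in full, 22 doses for value 32 — 69 left.
Take all of Clinic E (27 doses, value 20) — 42 doses left.
Clinic D: take in full, 28 doses for value 7 — 14 left.
Only 14 doses remain; take 14/25 of Clinic F for value 5×14/25 = 2.8.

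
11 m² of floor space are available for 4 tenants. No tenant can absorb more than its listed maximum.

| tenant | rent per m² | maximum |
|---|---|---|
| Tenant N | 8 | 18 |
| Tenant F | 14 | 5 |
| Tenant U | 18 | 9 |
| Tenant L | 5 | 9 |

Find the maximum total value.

Order the tenants by rent per m²: Tenant U 18 > Tenant F 14 > Tenant N 8 > Tenant L 5.
Give Tenant U 9 to hit its cap of 9 — 2 left.
Tenant F: +2 (room for 5) → 2. Pool exhausted.
Total = 14×2 + 18×9 = 190.

190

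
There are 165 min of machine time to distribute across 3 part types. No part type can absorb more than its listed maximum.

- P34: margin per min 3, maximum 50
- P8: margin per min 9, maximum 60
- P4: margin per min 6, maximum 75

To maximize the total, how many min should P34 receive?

Rank by margin per min: P8 9 > P4 6 > P34 3.
P8 takes 60 to reach its cap of 60 → 105 left.
Give P4 75 to hit its cap of 75 → 30 left.
P34: +30 (room for 50) → 30. Pool exhausted.

30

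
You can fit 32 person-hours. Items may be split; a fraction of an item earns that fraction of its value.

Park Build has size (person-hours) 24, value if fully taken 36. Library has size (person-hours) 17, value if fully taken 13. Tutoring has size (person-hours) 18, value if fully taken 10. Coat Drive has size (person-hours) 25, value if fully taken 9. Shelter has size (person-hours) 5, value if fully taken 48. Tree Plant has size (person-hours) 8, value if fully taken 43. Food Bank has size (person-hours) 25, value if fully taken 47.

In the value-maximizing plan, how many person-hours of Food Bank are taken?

Rank by value-to-size ratio: Shelter 48/5≈9.6, Tree Plant 43/8≈5.38, Food Bank 47/25≈1.88, Park Build 36/24≈1.5, Library 13/17≈0.765, Tutoring 10/18≈0.556, Coat Drive 9/25≈0.36.
Shelter: take in full, 5 person-hours for value 48 ; 27 left.
Take all of Tree Plant (8 person-hours, value 43) ; 19 person-hours left.
19 person-hours left: a 19/25 share of Food Bank gives 47×19/25 = 35.72.

19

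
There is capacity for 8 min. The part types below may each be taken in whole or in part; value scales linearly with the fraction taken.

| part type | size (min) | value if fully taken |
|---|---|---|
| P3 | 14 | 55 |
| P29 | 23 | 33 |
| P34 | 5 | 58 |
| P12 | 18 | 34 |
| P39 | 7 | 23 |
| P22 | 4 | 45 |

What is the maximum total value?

Sort by value density: P34 58/5≈11.6, P22 45/4≈11.2, P3 55/14≈3.93, P39 23/7≈3.29, P12 34/18≈1.89, P29 33/23≈1.43.
Take all of P34 (5 min, value 58) ; 3 min left.
3 min left: a 3/4 share of P22 gives 45×3/4 = 33.75.
Total value = 91.75.

91.75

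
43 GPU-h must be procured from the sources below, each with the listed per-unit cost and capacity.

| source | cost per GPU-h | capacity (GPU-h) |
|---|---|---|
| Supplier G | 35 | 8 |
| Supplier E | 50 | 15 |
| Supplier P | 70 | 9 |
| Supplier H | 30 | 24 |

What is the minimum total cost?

1550

Cheapest first:
Supplier H (30): use full 24 → 19 GPU-h to go.
Supplier G (35): use full 8 → 11 GPU-h to go.
Supplier E (50): take the remaining 11 → done.
Supplier P: unused.
Cost = 24×30 + 8×35 + 11×50 = 1550.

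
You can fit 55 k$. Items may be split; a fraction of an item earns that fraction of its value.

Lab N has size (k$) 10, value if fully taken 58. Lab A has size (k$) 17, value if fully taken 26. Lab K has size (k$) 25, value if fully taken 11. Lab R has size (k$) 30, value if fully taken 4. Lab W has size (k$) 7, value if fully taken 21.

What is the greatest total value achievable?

114.24

Best value per unit of size first: Lab N 58/10≈5.8, Lab W 21/7≈3, Lab A 26/17≈1.53, Lab K 11/25≈0.44, Lab R 4/30≈0.133.
Take all of Lab N (10 k$, value 58) — 45 k$ left.
Lab W: take in full, 7 k$ for value 21 — 38 left.
All 17 k$ of Lab A fit (value 26) — 21 remain.
21 k$ left: a 21/25 share of Lab K gives 11×21/25 = 9.24.
Total value = 114.24.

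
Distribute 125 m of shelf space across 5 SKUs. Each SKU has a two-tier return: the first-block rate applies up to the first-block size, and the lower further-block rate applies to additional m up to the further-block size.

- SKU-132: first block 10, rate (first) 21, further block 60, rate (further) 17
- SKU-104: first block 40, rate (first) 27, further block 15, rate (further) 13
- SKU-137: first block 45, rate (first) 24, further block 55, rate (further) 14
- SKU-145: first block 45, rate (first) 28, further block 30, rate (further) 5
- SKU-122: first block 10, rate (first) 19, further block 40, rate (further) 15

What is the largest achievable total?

Treat each block as its own option and order by rate: SKU-145/first 28 > SKU-104/first 27 > SKU-137/first 24 > SKU-132/first 21 > SKU-122/first 19 > SKU-132/second 17 > SKU-122/second 15 > SKU-137/second 14 > SKU-104/second 13 > SKU-145/second 5.
Fill SKU-145 first block (45 at 28) → 80 left.
SKU-104/first (27): +40 → 40 left.
SKU-137 first at 24: only 40 left, fill 40.
Total = 28×45 + 27×40 + 24×40 = 3300.

3300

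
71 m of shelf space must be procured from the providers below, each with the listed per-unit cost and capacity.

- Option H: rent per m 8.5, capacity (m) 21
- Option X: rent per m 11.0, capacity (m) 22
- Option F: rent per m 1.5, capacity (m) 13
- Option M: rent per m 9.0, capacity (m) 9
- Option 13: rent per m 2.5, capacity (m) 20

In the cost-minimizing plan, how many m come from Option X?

Cheapest first:
Option F (1.5): use full 13 — 58 m to go.
Option 13 (2.5): use full 20 — 38 m to go.
Take 21 from Option H at 8.5 — need 17 more.
Take 9 from Option M at 9.0 — need 8 more.
Option X (11.0): take the remaining 8 — done.

8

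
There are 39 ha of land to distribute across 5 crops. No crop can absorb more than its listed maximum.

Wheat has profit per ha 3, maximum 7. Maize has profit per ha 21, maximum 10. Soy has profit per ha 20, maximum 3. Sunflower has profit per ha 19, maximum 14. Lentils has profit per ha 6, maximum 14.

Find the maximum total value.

608

Rank by profit per ha: Maize 21 > Soy 20 > Sunflower 19 > Lentils 6 > Wheat 3.
Give Maize 10 to hit its cap of 10 — 29 left.
Soy: +3 to 3 (cap) — 26 left.
Give Sunflower 14 to hit its cap of 14 — 12 left.
Only 12 left; Lentils takes them to reach 12.
Total = 21×10 + 20×3 + 19×14 + 6×12 = 608.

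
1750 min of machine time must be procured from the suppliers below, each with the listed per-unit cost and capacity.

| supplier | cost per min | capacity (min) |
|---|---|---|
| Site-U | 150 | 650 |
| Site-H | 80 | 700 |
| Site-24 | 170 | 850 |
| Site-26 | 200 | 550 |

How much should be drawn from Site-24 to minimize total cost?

Cheapest first:
Take 700 from Site-H at 80 ; need 1050 more.
Take 650 from Site-U at 150 ; need 400 more.
Site-24 (170): take the remaining 400 ; done.
Site-26: unused.

400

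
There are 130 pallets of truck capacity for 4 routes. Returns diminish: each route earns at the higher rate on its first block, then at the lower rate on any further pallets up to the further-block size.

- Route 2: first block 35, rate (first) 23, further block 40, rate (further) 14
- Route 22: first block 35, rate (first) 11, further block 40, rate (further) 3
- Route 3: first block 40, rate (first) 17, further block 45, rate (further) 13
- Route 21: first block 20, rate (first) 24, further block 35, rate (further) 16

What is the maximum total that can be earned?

Order all 8 blocks by rate: Route 21/T1 24 > Route 2/T1 23 > Route 3/T1 17 > Route 21/T2 16 > Route 2/T2 14 > Route 3/T2 13 > Route 22/T1 11 > Route 22/T2 3.
Route 21 T1 at 24: fill all 20 → 110 left.
Fill Route 2 T1 block (35 at 23) → 75 left.
Fill Route 3 T1 block (40 at 17) → 35 left.
Route 21/T2 (16): +35 → 0 left.
Total = 24×20 + 23×35 + 17×40 + 16×35 = 2525.

2525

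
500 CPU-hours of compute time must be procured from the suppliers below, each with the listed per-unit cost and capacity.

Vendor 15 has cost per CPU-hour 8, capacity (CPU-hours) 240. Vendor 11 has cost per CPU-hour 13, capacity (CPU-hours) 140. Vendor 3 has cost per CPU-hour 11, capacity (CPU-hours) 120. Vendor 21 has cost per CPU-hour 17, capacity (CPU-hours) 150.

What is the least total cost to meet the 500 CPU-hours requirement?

5060

Use suppliers in increasing cost order.
Vendor 15 at 8: take all 240 CPU-hours → 260 still needed.
Vendor 3 (11): use full 120 → 140 CPU-hours to go.
Vendor 11 at 13: take all 140 CPU-hours → 0 still needed.
Vendor 21: unused.
Cost = 240×8 + 120×11 + 140×13 = 5060.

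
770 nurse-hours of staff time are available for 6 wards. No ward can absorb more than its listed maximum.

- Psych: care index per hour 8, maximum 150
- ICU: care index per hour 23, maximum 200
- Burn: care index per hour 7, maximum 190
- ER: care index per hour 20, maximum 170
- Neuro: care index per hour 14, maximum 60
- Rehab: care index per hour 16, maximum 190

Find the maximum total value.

13080

Rank by care index per hour: ICU 23 > ER 20 > Rehab 16 > Neuro 14 > Psych 8 > Burn 7.
Give ICU 200 to hit its cap of 200 ; 570 left.
ER takes 170 to reach its cap of 170 ; 400 left.
Give Rehab 190 to hit its cap of 190 ; 210 left.
Neuro: +60 to 60 (cap) ; 150 left.
Psych takes 150 to reach its cap of 150 ; 0 left.
Total = 8×150 + 23×200 + 20×170 + 14×60 + 16×190 = 13080.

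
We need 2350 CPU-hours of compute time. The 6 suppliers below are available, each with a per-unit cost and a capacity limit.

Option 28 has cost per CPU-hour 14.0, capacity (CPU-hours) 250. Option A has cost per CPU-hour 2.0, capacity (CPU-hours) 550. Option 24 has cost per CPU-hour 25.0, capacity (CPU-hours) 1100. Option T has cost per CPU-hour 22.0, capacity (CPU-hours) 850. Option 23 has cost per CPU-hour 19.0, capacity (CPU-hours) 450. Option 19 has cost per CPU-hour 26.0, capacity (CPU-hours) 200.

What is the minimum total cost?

Cheapest first:
Option A at 2.0: take all 550 CPU-hours — 1800 still needed.
Option 28 at 14.0: take all 250 CPU-hours — 1550 still needed.
Take 450 from Option 23 at 19.0 — need 1100 more.
Option T (22.0): use full 850 — 250 CPU-hours to go.
Option 24 at 25.0: take 250 of its 1100 — requirement met.
Option 19: unused.
Cost = 550×2.0 + 250×14.0 + 450×19.0 + 850×22.0 + 250×25.0 = 38100.

38100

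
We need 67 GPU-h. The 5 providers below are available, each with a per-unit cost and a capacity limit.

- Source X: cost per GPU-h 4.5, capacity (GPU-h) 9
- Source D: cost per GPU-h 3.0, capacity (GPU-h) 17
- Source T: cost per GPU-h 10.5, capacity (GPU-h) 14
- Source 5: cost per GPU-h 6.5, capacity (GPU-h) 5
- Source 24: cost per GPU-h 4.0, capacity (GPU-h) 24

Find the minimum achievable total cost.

Use providers in increasing cost order.
Source D (3.0): use full 17 — 50 GPU-h to go.
Source 24 (4.0): use full 24 — 26 GPU-h to go.
Take 9 from Source X at 4.5 — need 17 more.
Source 5 at 6.5: take all 5 GPU-h — 12 still needed.
Source T (10.5): take the remaining 12 — done.
Cost = 17×3.0 + 24×4.0 + 9×4.5 + 5×6.5 + 12×10.5 = 346.

346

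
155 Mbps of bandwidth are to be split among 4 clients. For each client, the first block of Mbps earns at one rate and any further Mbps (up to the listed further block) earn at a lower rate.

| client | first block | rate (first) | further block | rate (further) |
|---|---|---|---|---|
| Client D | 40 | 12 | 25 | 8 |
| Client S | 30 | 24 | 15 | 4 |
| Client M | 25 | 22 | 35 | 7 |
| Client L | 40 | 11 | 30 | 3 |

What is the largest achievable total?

2350

Order all 8 blocks by rate: Client S/T1 24 > Client M/T1 22 > Client D/T1 12 > Client L/T1 11 > Client D/T2 8 > Client M/T2 7 > Client S/T2 4 > Client L/T2 3.
Fill Client S T1 block (30 at 24) — 125 left.
Fill Client M T1 block (25 at 22) — 100 left.
Client D/T1 (12): +40 — 60 left.
Client L/T1 (11): +40 — 20 left.
20 remain; put them into Client D T2 at 8.
Total = 24×30 + 22×25 + 12×40 + 11×40 + 8×20 = 2350.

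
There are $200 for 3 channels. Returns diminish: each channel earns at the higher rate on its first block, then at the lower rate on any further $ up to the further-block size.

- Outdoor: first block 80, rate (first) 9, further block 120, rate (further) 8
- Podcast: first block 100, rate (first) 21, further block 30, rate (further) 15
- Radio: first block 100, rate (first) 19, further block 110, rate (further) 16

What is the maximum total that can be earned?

Order all 6 blocks by rate: Podcast/T1 21 > Radio/T1 19 > Radio/T2 16 > Podcast/T2 15 > Outdoor/T1 9 > Outdoor/T2 8.
Fill Podcast T1 block (100 at 21) ; 100 left.
Radio T1 at 19: fill all 100 ; 0 left.
Total = 21×100 + 19×100 = 4000.

4000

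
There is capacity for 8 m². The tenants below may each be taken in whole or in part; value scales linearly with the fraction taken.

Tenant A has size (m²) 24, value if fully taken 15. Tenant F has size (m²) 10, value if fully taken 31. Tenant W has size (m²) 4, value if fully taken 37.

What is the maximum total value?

49.4

Rank by value-to-size ratio: Tenant W 37/4≈9.25, Tenant F 31/10≈3.1, Tenant A 15/24≈0.625.
Tenant W: take in full, 4 m² for value 37 — 4 left.
Fill the last 4 m² with part of Tenant F: 4/10 of it earns 12.4.
Total value = 49.4.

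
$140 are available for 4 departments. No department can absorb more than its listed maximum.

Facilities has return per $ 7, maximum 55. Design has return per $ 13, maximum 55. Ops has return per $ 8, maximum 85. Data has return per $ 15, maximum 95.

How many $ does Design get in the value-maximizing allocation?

45

Order the departments by return per $: Data 15 > Design 13 > Ops 8 > Facilities 7.
Give Data 95 to hit its cap of 95 — 45 left.
Only 45 left; Design takes them to reach 45.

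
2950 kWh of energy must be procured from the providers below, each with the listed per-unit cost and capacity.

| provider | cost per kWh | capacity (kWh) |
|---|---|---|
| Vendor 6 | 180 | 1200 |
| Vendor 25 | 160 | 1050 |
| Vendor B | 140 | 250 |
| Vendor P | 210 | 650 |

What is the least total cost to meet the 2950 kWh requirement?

Use providers in increasing cost order.
Vendor B at 140: take all 250 kWh ; 2700 still needed.
Vendor 25 (160): use full 1050 ; 1650 kWh to go.
Vendor 6 at 180: take all 1200 kWh ; 450 still needed.
Vendor P (210): take the remaining 450 ; done.
Cost = 250×140 + 1050×160 + 1200×180 + 450×210 = 513500.

513500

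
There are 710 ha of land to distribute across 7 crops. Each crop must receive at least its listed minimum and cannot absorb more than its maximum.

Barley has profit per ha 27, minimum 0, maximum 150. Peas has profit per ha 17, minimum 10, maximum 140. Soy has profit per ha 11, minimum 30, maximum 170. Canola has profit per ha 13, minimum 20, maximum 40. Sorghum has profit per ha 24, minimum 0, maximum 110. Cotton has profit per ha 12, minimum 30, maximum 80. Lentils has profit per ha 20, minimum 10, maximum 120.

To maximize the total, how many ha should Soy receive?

70

Meeting every minimum uses 0+10+30+20+0+30+10 = 100 ha, leaving 610.
Rank by profit per ha: Barley 27 > Sorghum 24 > Lentils 20 > Peas 17 > Canola 13 > Cotton 12 > Soy 11.
Give Barley 150 more to hit its cap of 150 → 460 left.
Sorghum: +110 to 110 (cap) → 350 left.
Lentils takes 110 more to reach its cap of 120 → 240 left.
Peas: +130 to 140 (cap) → 110 left.
Give Canola 20 more to hit its cap of 40 → 90 left.
Give Cotton 50 more to hit its cap of 80 → 40 left.
Only 40 left; Soy takes them to reach 70.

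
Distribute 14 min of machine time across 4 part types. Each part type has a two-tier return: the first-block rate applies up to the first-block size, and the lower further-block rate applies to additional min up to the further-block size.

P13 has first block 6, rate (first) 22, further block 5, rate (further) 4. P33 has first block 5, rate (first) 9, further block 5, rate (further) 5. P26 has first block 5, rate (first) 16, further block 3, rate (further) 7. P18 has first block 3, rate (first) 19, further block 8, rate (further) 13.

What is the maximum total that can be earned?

269

Order all 8 blocks by rate: P13/T1 22 > P18/T1 19 > P26/T1 16 > P18/T2 13 > P33/T1 9 > P26/T2 7 > P33/T2 5 > P13/T2 4.
P13/T1 (22): +6 → 8 left.
P18/T1 (19): +3 → 5 left.
P26/T1 (16): +5 → 0 left.
Total = 22×6 + 19×3 + 16×5 = 269.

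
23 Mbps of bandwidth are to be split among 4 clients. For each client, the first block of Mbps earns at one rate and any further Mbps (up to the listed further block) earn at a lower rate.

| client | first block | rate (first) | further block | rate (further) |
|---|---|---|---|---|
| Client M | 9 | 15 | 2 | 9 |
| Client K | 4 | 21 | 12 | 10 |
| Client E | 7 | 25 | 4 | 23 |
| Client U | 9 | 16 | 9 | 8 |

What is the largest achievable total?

Treat each block as its own option and order by rate: Client E/first 25 > Client E/second 23 > Client K/first 21 > Client U/first 16 > Client M/first 15 > Client K/second 10 > Client M/second 9 > Client U/second 8.
Client E/first (25): +7 — 16 left.
Client E/second (23): +4 — 12 left.
Client K first at 21: fill all 4 — 8 left.
Client U/first: +8 of 9 at 16; pool empty.
Total = 25×7 + 23×4 + 21×4 + 16×8 = 479.

479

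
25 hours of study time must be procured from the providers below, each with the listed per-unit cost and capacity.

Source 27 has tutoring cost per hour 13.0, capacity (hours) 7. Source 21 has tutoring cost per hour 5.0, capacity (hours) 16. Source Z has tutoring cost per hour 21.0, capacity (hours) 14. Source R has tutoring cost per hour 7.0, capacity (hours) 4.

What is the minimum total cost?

173

Use providers in increasing cost order.
Source 21 (5.0): use full 16 → 9 hours to go.
Take 4 from Source R at 7.0 → need 5 more.
Source 27 (13.0): take the remaining 5 → done.
Source Z: unused.
Cost = 16×5.0 + 4×7.0 + 5×13.0 = 173.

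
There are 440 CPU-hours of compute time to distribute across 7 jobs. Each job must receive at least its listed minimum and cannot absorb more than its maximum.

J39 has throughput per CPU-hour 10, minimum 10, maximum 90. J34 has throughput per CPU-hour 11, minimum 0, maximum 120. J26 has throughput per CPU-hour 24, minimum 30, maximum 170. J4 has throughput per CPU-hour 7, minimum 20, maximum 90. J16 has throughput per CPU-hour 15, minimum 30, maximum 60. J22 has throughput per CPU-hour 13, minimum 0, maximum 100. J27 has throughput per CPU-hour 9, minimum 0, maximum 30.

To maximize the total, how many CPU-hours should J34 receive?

80

Meeting every minimum uses 10+0+30+20+30+0+0 = 90 CPU-hours, leaving 350.
Rank by throughput per CPU-hour: J26 24 > J16 15 > J22 13 > J34 11 > J39 10 > J27 9 > J4 7.
J26: +140 to 170 (cap) — 210 left.
Give J16 30 more to hit its cap of 60 — 180 left.
J22: +100 to 100 (cap) — 80 left.
J34: +80 (room for 120) → 80. Pool exhausted.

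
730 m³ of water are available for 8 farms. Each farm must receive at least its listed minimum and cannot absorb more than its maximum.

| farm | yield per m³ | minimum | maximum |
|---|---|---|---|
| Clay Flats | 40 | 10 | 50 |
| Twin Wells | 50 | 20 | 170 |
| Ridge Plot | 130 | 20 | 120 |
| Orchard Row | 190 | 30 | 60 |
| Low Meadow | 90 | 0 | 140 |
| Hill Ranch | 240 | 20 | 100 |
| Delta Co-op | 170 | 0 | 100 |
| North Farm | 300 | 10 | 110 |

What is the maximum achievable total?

Meeting every minimum uses 10+20+20+30+0+20+0+10 = 110 m³, leaving 620.
Order the farms by yield per m³: North Farm 300 > Hill Ranch 240 > Orchard Row 190 > Delta Co-op 170 > Ridge Plot 130 > Low Meadow 90 > Twin Wells 50 > Clay Flats 40.
North Farm: +100 to 110 (cap) ; 520 left.
Hill Ranch: +80 to 100 (cap) ; 440 left.
Orchard Row takes 30 more to reach its cap of 60 ; 410 left.
Delta Co-op: +100 to 100 (cap) ; 310 left.
Ridge Plot: +100 to 120 (cap) ; 210 left.
Low Meadow: +140 to 140 (cap) ; 70 left.
Twin Wells has room for 150 more but only 70 remain, so it gets 90.
Total = 40×10 + 50×90 + 130×120 + 190×60 + 90×140 + 240×100 + 170×100 + 300×110 = 118500.

118500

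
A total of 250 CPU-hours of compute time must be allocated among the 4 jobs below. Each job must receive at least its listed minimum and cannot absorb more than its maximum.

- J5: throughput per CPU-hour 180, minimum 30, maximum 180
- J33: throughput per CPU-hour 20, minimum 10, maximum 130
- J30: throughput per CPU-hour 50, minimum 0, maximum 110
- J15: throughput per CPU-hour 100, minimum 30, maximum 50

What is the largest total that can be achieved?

38100

Meeting every minimum uses 30+10+0+30 = 70 CPU-hours, leaving 180.
Highest throughput per CPU-hour first: J5 180 > J15 100 > J30 50 > J33 20.
J5 takes 150 more to reach its cap of 180 ; 30 left.
J15: +20 to 50 (cap) ; 10 left.
J30 has room for 110 more but only 10 remain, so it gets 10.
Total = 180×180 + 20×10 + 50×10 + 100×50 = 38100.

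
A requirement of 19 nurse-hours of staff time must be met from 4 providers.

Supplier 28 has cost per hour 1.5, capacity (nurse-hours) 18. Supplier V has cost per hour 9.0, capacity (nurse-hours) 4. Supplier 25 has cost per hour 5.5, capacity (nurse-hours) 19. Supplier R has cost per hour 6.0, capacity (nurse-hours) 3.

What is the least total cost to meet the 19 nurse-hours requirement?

32.5

Fill from the cheapest provider first.
Take 18 from Supplier 28 at 1.5 — need 1 more.
Supplier 25 at 5.5: take 1 of its 19 — requirement met.
Supplier R, Supplier V: unused.
Cost = 18×1.5 + 1×5.5 = 32.5.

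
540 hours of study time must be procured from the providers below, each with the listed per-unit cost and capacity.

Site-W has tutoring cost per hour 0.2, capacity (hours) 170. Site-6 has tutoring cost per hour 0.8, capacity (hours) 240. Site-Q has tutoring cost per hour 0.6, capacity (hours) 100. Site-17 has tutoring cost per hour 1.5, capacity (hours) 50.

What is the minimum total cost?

Use providers in increasing cost order.
Site-W (0.2): use full 170 → 370 hours to go.
Site-Q at 0.6: take all 100 hours → 270 still needed.
Take 240 from Site-6 at 0.8 → need 30 more.
Take 30 from Site-17 at 1.5 to finish.
Cost = 170×0.2 + 100×0.6 + 240×0.8 + 30×1.5 = 331.

331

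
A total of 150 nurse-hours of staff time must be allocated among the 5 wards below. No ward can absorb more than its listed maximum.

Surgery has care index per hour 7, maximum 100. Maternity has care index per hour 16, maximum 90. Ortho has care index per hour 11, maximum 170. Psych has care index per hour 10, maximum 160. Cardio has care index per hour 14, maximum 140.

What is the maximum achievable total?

Highest care index per hour first: Maternity 16 > Cardio 14 > Ortho 11 > Psych 10 > Surgery 7.
Maternity: +90 to 90 (cap) → 60 left.
Cardio has room for 140 but only 60 remain, so it gets 60.
Total = 16×90 + 14×60 = 2280.

2280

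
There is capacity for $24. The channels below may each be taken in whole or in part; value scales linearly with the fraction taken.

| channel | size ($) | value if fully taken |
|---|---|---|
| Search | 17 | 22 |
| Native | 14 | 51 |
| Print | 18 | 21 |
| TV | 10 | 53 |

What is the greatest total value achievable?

Rank by value-to-size ratio: TV 53/10≈5.3, Native 51/14≈3.64, Search 22/17≈1.29, Print 21/18≈1.17.
TV: take in full, 10 $ for value 53 — 14 left.
Native: take in full, 14 $ for value 51 — 0 left.
Total value = 104.

104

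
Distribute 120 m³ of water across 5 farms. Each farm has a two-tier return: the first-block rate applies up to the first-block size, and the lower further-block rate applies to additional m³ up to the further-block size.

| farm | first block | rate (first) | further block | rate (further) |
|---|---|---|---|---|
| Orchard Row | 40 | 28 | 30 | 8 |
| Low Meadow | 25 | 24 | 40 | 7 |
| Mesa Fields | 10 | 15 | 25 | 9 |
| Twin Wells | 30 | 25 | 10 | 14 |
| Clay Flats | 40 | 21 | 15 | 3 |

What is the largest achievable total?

2995

Order all 10 blocks by rate: Orchard Row/T1 28 > Twin Wells/T1 25 > Low Meadow/T1 24 > Clay Flats/T1 21 > Mesa Fields/T1 15 > Twin Wells/T2 14 > Mesa Fields/T2 9 > Orchard Row/T2 8 > Low Meadow/T2 7 > Clay Flats/T2 3.
Orchard Row/T1 (28): +40 — 80 left.
Fill Twin Wells T1 block (30 at 25) — 50 left.
Fill Low Meadow T1 block (25 at 24) — 25 left.
Clay Flats T1 at 21: only 25 left, fill 25.
Total = 28×40 + 25×30 + 24×25 + 21×25 = 2995.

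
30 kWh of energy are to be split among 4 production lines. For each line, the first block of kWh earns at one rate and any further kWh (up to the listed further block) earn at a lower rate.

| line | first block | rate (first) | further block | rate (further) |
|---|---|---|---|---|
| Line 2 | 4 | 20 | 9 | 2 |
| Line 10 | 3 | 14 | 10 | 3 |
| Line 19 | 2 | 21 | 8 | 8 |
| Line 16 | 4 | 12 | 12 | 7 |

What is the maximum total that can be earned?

339

Treat each block as its own option and order by rate: Line 19/tier1 21 > Line 2/tier1 20 > Line 10/tier1 14 > Line 16/tier1 12 > Line 19/tier2 8 > Line 16/tier2 7 > Line 10/tier2 3 > Line 2/tier2 2.
Line 19 tier1 at 21: fill all 2 ; 28 left.
Line 2 tier1 at 20: fill all 4 ; 24 left.
Line 10/tier1 (14): +3 ; 21 left.
Line 16/tier1 (12): +4 ; 17 left.
Fill Line 19 tier2 block (8 at 8) ; 9 left.
Line 16 tier2 at 7: only 9 left, fill 9.
Total = 21×2 + 20×4 + 14×3 + 12×4 + 8×8 + 7×9 = 339.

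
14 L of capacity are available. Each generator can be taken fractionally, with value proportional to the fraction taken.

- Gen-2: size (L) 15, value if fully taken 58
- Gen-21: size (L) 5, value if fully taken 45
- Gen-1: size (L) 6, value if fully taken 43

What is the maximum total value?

Best value per unit of size first: Gen-21 45/5≈9, Gen-1 43/6≈7.17, Gen-2 58/15≈3.87.
Gen-21: take in full, 5 L for value 45 ; 9 left.
All 6 L of Gen-1 fit (value 43) ; 3 remain.
Only 3 L remain; take 3/15 of Gen-2 for value 58×3/15 = 11.6.
Total value = 99.6.

99.6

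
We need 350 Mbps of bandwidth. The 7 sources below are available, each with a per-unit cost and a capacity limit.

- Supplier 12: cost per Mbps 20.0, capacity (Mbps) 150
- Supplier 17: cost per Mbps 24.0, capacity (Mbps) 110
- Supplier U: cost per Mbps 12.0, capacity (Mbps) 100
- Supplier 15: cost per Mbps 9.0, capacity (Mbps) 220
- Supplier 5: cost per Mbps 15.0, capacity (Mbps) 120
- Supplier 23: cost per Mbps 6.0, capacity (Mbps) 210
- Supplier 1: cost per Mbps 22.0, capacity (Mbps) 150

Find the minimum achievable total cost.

Use sources in increasing cost order.
Supplier 23 at 6.0: take all 210 Mbps → 140 still needed.
Take 140 from Supplier 15 at 9.0 to finish.
Supplier U, Supplier 5, Supplier 12, Supplier 1, Supplier 17: unused.
Cost = 210×6.0 + 140×9.0 = 2520.

2520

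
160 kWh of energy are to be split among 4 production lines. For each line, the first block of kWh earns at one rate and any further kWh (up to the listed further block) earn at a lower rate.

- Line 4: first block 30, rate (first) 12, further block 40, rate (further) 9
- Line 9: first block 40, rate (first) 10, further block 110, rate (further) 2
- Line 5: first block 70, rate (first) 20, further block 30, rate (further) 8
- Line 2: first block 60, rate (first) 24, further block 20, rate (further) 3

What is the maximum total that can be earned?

Order all 8 blocks by rate: Line 2/tier1 24 > Line 5/tier1 20 > Line 4/tier1 12 > Line 9/tier1 10 > Line 4/tier2 9 > Line 5/tier2 8 > Line 2/tier2 3 > Line 9/tier2 2.
Line 2/tier1 (24): +60 ; 100 left.
Line 5/tier1 (20): +70 ; 30 left.
Line 4 tier1 at 12: fill all 30 ; 0 left.
Total = 24×60 + 20×70 + 12×30 = 3200.

3200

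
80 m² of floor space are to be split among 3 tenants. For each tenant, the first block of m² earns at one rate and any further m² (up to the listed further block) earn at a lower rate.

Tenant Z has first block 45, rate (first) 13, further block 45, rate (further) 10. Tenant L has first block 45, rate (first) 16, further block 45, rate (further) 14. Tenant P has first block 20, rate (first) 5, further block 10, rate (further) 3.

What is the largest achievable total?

1210

Rank every tier by rate: Tenant L/first 16 > Tenant L/second 14 > Tenant Z/first 13 > Tenant Z/second 10 > Tenant P/first 5 > Tenant P/second 3.
Fill Tenant L first block (45 at 16) → 35 left.
Tenant L/second: +35 of 45 at 14; pool empty.
Total = 16×45 + 14×35 = 1210.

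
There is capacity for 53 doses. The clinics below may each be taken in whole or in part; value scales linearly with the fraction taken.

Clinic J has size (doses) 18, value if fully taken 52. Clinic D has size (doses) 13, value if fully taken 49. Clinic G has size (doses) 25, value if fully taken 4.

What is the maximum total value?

Best value per unit of size first: Clinic D 49/13≈3.77, Clinic J 52/18≈2.89, Clinic G 4/25≈0.16.
Clinic D: take in full, 13 doses for value 49 → 40 left.
Take all of Clinic J (18 doses, value 52) → 22 doses left.
Only 22 doses remain; take 22/25 of Clinic G for value 4×22/25 = 3.52.
Total value = 104.52.

104.52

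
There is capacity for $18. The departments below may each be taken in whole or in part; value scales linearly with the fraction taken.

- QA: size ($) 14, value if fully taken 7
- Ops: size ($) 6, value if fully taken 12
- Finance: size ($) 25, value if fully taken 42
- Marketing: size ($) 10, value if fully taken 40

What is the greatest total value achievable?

Rank by value-to-size ratio: Marketing 40/10≈4, Ops 12/6≈2, Finance 42/25≈1.68, QA 7/14≈0.5.
Marketing: take in full, 10 $ for value 40 → 8 left.
All 6 $ of Ops fit (value 12) → 2 remain.
Fill the last 2 $ with part of Finance: 2/25 of it earns 3.36.
Total value = 55.36.

55.36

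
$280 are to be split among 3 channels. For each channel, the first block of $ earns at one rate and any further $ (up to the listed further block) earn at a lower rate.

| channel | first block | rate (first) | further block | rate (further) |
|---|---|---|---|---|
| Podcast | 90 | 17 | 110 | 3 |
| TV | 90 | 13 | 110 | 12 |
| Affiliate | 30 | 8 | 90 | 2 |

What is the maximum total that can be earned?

3900

Rank every tier by rate: Podcast/tier1 17 > TV/tier1 13 > TV/tier2 12 > Affiliate/tier1 8 > Podcast/tier2 3 > Affiliate/tier2 2.
Fill Podcast tier1 block (90 at 17) — 190 left.
TV tier1 at 13: fill all 90 — 100 left.
TV tier2 at 12: only 100 left, fill 100.
Total = 17×90 + 13×90 + 12×100 = 3900.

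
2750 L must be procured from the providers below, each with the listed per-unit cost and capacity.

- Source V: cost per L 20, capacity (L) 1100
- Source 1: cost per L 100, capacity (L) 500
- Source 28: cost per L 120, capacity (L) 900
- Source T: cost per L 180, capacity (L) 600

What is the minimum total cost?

Fill from the cheapest provider first.
Source V at 20: take all 1100 L → 1650 still needed.
Source 1 (100): use full 500 → 1150 L to go.
Source 28 at 120: take all 900 L → 250 still needed.
Take 250 from Source T at 180 to finish.
Cost = 1100×20 + 500×100 + 900×120 + 250×180 = 225000.

225000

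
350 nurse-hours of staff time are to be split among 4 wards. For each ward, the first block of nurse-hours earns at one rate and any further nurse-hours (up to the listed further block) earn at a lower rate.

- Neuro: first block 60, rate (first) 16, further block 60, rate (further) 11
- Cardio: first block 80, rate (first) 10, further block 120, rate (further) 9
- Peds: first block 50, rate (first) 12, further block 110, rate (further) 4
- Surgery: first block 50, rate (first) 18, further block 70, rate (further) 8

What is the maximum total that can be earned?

Order all 8 blocks by rate: Surgery/first 18 > Neuro/first 16 > Peds/first 12 > Neuro/second 11 > Cardio/first 10 > Cardio/second 9 > Surgery/second 8 > Peds/second 4.
Surgery first at 18: fill all 50 → 300 left.
Neuro first at 16: fill all 60 → 240 left.
Peds first at 12: fill all 50 → 190 left.
Fill Neuro second block (60 at 11) → 130 left.
Cardio first at 10: fill all 80 → 50 left.
50 remain; put them into Cardio second at 9.
Total = 18×50 + 16×60 + 12×50 + 11×60 + 10×80 + 9×50 = 4370.

4370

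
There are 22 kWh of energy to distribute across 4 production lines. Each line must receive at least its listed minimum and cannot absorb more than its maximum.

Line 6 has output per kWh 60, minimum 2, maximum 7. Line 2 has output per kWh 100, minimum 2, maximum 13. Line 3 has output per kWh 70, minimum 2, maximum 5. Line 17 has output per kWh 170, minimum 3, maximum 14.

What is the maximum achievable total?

Meeting every minimum uses 2+2+2+3 = 9 kWh, leaving 13.
Highest output per kWh first: Line 17 170 > Line 2 100 > Line 3 70 > Line 6 60.
Give Line 17 11 more to hit its cap of 14 — 2 left.
Line 2 has room for 11 more but only 2 remain, so it gets 4.
Total = 60×2 + 100×4 + 70×2 + 170×14 = 3040.

3040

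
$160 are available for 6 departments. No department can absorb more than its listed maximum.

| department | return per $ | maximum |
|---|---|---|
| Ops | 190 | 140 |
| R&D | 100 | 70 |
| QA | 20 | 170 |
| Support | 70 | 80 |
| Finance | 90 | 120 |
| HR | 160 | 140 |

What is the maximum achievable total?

Highest return per $ first: Ops 190 > HR 160 > R&D 100 > Finance 90 > Support 70 > QA 20.
Ops takes 140 to reach its cap of 140 ; 20 left.
HR has room for 140 but only 20 remain, so it gets 20.
Total = 190×140 + 160×20 = 29800.

29800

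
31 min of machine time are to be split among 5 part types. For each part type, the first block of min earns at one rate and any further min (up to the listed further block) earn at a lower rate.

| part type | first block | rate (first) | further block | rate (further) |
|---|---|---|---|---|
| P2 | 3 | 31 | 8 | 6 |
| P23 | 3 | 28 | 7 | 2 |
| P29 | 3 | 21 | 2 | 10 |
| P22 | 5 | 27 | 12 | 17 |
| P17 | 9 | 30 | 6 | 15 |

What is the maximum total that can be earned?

Treat each block as its own option and order by rate: P2/tier1 31 > P17/tier1 30 > P23/tier1 28 > P22/tier1 27 > P29/tier1 21 > P22/tier2 17 > P17/tier2 15 > P29/tier2 10 > P2/tier2 6 > P23/tier2 2.
P2/tier1 (31): +3 — 28 left.
Fill P17 tier1 block (9 at 30) — 19 left.
P23 tier1 at 28: fill all 3 — 16 left.
Fill P22 tier1 block (5 at 27) — 11 left.
P29/tier1 (21): +3 — 8 left.
P22 tier2 at 17: only 8 left, fill 8.
Total = 31×3 + 30×9 + 28×3 + 27×5 + 21×3 + 17×8 = 781.

781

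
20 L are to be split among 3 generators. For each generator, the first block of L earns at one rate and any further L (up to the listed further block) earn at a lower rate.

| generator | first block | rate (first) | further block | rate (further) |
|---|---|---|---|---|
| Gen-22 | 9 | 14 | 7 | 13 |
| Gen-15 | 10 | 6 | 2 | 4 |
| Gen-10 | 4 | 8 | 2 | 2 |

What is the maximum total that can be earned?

249

Treat each block as its own option and order by rate: Gen-22/first 14 > Gen-22/second 13 > Gen-10/first 8 > Gen-15/first 6 > Gen-15/second 4 > Gen-10/second 2.
Gen-22 first at 14: fill all 9 ; 11 left.
Gen-22/second (13): +7 ; 4 left.
Gen-10 first at 8: fill all 4 ; 0 left.
Total = 14×9 + 13×7 + 8×4 = 249.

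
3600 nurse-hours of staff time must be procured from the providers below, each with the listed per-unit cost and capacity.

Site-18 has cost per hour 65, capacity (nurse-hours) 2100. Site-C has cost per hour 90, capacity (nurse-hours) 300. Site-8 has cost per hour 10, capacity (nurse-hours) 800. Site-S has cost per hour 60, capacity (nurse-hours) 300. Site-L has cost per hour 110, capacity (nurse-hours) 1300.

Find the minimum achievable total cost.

Cheapest first:
Site-8 at 10: take all 800 nurse-hours — 2800 still needed.
Take 300 from Site-S at 60 — need 2500 more.
Site-18 (65): use full 2100 — 400 nurse-hours to go.
Site-C at 90: take all 300 nurse-hours — 100 still needed.
Take 100 from Site-L at 110 to finish.
Cost = 800×10 + 300×60 + 2100×65 + 300×90 + 100×110 = 200500.

200500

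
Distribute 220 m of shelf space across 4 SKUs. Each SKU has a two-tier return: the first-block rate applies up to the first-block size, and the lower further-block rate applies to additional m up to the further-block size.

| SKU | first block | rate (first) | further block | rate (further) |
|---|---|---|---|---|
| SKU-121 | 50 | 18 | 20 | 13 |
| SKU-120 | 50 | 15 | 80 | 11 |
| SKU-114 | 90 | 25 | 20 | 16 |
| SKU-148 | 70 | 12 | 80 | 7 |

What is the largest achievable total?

4350

Treat each block as its own option and order by rate: SKU-114/tier1 25 > SKU-121/tier1 18 > SKU-114/tier2 16 > SKU-120/tier1 15 > SKU-121/tier2 13 > SKU-148/tier1 12 > SKU-120/tier2 11 > SKU-148/tier2 7.
Fill SKU-114 tier1 block (90 at 25) ; 130 left.
SKU-121/tier1 (18): +50 ; 80 left.
SKU-114 tier2 at 16: fill all 20 ; 60 left.
SKU-120/tier1 (15): +50 ; 10 left.
SKU-121 tier2 at 13: only 10 left, fill 10.
Total = 25×90 + 18×50 + 16×20 + 15×50 + 13×10 = 4350.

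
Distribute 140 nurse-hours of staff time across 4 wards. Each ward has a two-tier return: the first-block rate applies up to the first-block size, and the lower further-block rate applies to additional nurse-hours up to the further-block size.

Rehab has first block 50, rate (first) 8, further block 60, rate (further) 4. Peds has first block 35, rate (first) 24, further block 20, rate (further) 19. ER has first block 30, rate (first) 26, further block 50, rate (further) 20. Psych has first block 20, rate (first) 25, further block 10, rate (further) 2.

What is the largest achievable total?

3215

Treat each block as its own option and order by rate: ER/T1 26 > Psych/T1 25 > Peds/T1 24 > ER/T2 20 > Peds/T2 19 > Rehab/T1 8 > Rehab/T2 4 > Psych/T2 2.
ER T1 at 26: fill all 30 → 110 left.
Fill Psych T1 block (20 at 25) → 90 left.
Peds T1 at 24: fill all 35 → 55 left.
Fill ER T2 block (50 at 20) → 5 left.
5 remain; put them into Peds T2 at 19.
Total = 26×30 + 25×20 + 24×35 + 20×50 + 19×5 = 3215.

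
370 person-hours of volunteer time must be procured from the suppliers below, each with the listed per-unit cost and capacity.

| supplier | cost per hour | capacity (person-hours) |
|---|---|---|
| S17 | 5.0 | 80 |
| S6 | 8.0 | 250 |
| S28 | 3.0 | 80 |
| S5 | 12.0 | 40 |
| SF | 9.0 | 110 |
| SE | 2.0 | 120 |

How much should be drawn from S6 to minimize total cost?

90

Fill from the cheapest supplier first.
Take 120 from SE at 2.0 — need 250 more.
S28 (3.0): use full 80 — 170 person-hours to go.
S17 (5.0): use full 80 — 90 person-hours to go.
S6 at 8.0: take 90 of its 250 — requirement met.
SF, S5: unused.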